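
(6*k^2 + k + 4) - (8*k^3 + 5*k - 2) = -8*k^3 + 6*k^2 - 4*k + 6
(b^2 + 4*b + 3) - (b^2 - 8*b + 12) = 12*b - 9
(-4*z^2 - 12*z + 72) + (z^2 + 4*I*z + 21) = -3*z^2 - 12*z + 4*I*z + 93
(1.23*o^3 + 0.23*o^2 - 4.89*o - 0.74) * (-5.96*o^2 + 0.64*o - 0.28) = -7.3308*o^5 - 0.5836*o^4 + 28.9472*o^3 + 1.2164*o^2 + 0.8956*o + 0.2072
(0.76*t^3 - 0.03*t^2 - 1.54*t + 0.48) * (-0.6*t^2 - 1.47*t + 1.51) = -0.456*t^5 - 1.0992*t^4 + 2.1157*t^3 + 1.9305*t^2 - 3.031*t + 0.7248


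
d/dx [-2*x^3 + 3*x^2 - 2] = 6*x*(1 - x)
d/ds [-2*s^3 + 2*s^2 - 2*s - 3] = -6*s^2 + 4*s - 2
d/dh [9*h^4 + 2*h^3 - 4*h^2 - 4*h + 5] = 36*h^3 + 6*h^2 - 8*h - 4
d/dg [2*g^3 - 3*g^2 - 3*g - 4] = 6*g^2 - 6*g - 3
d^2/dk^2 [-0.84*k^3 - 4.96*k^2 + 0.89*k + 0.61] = -5.04*k - 9.92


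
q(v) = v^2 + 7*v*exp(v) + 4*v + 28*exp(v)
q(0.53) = 56.27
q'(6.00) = 31080.02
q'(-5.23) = -6.47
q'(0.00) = 39.00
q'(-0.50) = 22.11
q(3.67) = 2135.58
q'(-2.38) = 0.94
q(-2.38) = -2.81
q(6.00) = 28300.02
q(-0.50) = 13.11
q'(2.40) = 579.80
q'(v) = 7*v*exp(v) + 2*v + 35*exp(v) + 4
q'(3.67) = 2393.54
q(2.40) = 509.20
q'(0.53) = 70.83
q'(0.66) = 81.98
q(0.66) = 66.19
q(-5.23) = 6.39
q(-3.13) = -2.46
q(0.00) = 28.00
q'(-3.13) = -1.69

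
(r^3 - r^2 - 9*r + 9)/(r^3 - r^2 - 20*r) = (-r^3 + r^2 + 9*r - 9)/(r*(-r^2 + r + 20))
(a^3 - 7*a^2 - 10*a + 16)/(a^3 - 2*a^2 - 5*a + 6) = (a - 8)/(a - 3)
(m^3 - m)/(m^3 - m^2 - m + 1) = m/(m - 1)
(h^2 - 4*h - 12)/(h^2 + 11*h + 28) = (h^2 - 4*h - 12)/(h^2 + 11*h + 28)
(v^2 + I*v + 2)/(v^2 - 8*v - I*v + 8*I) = (v + 2*I)/(v - 8)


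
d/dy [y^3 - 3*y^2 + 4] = 3*y*(y - 2)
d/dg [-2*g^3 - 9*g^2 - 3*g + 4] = -6*g^2 - 18*g - 3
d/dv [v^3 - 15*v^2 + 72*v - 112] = 3*v^2 - 30*v + 72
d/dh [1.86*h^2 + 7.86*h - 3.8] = 3.72*h + 7.86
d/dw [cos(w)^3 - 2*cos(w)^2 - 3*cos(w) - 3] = 3*sin(w)^3 + 4*sin(w)*cos(w)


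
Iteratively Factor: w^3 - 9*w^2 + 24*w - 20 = (w - 2)*(w^2 - 7*w + 10) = (w - 2)^2*(w - 5)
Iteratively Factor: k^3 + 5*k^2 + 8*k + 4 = (k + 1)*(k^2 + 4*k + 4) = (k + 1)*(k + 2)*(k + 2)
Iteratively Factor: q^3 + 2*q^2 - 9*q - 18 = (q - 3)*(q^2 + 5*q + 6) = (q - 3)*(q + 2)*(q + 3)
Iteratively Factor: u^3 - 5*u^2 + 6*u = (u)*(u^2 - 5*u + 6) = u*(u - 3)*(u - 2)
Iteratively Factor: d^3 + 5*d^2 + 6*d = (d + 3)*(d^2 + 2*d) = d*(d + 3)*(d + 2)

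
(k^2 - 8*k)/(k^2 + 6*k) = (k - 8)/(k + 6)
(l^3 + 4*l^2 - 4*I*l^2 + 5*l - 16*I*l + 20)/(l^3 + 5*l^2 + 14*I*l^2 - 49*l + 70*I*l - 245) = (l^3 + l^2*(4 - 4*I) + l*(5 - 16*I) + 20)/(l^3 + l^2*(5 + 14*I) + l*(-49 + 70*I) - 245)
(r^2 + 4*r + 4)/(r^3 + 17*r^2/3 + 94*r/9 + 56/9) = 9*(r + 2)/(9*r^2 + 33*r + 28)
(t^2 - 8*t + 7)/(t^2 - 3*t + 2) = (t - 7)/(t - 2)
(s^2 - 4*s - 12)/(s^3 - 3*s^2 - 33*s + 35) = (s^2 - 4*s - 12)/(s^3 - 3*s^2 - 33*s + 35)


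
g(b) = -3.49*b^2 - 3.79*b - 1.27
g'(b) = -6.98*b - 3.79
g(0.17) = -2.02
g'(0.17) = -4.98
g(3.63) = -61.02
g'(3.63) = -29.13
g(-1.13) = -1.44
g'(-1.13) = 4.10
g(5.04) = -109.02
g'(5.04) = -38.97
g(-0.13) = -0.84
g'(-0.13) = -2.88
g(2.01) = -22.99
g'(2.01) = -17.82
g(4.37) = -84.48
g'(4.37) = -34.29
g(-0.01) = -1.23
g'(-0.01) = -3.72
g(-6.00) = -104.17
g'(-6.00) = 38.09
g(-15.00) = -729.67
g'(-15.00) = 100.91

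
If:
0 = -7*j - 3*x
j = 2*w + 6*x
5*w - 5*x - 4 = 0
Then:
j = 24/295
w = 36/59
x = -56/295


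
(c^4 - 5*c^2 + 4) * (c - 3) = c^5 - 3*c^4 - 5*c^3 + 15*c^2 + 4*c - 12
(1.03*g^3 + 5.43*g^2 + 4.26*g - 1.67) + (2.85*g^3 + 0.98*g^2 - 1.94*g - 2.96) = 3.88*g^3 + 6.41*g^2 + 2.32*g - 4.63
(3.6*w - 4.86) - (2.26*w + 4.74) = 1.34*w - 9.6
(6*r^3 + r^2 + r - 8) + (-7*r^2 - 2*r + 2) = 6*r^3 - 6*r^2 - r - 6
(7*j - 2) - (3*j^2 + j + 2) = -3*j^2 + 6*j - 4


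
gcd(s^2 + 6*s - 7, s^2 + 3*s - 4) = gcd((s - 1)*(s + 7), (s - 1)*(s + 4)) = s - 1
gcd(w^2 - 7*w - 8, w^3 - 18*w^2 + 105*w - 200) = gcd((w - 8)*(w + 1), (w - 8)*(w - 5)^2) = w - 8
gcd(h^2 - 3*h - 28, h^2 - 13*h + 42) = h - 7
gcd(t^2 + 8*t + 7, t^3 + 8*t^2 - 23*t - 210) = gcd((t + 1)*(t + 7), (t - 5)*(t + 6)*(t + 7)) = t + 7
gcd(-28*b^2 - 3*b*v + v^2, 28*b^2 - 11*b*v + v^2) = -7*b + v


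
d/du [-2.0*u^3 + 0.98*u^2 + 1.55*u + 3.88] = -6.0*u^2 + 1.96*u + 1.55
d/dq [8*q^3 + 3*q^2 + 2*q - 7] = 24*q^2 + 6*q + 2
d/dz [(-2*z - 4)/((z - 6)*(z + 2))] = 2/(z - 6)^2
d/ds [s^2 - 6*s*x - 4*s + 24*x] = 2*s - 6*x - 4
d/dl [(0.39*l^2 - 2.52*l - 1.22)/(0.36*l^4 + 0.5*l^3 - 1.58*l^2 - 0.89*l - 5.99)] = (-0.2808*l^5 + 2.5266*l^4 + 4.2768*l^3 - 2.4987*l^2 - 8.5274*l + 14.009)/(0.1296*l^8 + 0.36*l^7 - 0.8876*l^6 - 2.2208*l^5 - 2.7064*l^4 - 3.1776*l^3 + 19.7205*l^2 + 10.6622*l + 35.8801)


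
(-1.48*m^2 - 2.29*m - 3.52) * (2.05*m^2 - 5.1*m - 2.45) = -3.034*m^4 + 2.8535*m^3 + 8.089*m^2 + 23.5625*m + 8.624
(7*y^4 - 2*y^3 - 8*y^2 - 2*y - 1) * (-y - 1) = -7*y^5 - 5*y^4 + 10*y^3 + 10*y^2 + 3*y + 1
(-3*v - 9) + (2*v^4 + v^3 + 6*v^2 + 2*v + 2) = 2*v^4 + v^3 + 6*v^2 - v - 7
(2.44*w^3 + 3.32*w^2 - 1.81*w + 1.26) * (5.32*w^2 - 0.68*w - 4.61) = 12.9808*w^5 + 16.0032*w^4 - 23.1352*w^3 - 7.3712*w^2 + 7.4873*w - 5.8086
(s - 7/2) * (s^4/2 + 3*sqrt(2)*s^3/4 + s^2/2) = s^5/2 - 7*s^4/4 + 3*sqrt(2)*s^4/4 - 21*sqrt(2)*s^3/8 + s^3/2 - 7*s^2/4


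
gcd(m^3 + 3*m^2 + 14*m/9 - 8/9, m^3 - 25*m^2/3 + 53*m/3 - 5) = m - 1/3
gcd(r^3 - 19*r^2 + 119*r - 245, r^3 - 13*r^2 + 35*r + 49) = r^2 - 14*r + 49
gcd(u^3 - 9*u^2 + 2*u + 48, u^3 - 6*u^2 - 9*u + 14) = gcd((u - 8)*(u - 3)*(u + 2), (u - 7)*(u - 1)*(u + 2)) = u + 2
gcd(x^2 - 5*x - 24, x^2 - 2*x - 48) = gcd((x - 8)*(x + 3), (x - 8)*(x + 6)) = x - 8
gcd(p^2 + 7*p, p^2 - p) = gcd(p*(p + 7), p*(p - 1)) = p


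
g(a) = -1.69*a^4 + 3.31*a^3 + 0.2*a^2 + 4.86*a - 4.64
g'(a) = -6.76*a^3 + 9.93*a^2 + 0.4*a + 4.86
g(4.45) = -350.09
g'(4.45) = -392.42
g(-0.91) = -12.55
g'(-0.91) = 17.81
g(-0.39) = -6.74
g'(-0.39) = 6.62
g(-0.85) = -11.54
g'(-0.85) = 15.85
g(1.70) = 6.35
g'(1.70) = 1.03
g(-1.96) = -63.26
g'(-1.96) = 93.12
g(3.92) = -182.19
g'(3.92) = -248.18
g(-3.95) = -636.12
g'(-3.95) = 574.83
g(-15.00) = -96760.04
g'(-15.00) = 25048.11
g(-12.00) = -40797.68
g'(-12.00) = 13111.26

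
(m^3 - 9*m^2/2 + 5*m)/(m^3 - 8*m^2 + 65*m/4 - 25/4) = 2*m*(m - 2)/(2*m^2 - 11*m + 5)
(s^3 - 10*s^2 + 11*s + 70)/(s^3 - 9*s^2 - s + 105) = (s + 2)/(s + 3)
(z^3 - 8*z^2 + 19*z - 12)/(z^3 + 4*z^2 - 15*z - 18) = (z^2 - 5*z + 4)/(z^2 + 7*z + 6)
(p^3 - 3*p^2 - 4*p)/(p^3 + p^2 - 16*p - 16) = p/(p + 4)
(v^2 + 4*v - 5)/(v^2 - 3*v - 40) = (v - 1)/(v - 8)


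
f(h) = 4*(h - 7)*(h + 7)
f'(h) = 8*h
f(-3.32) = -151.91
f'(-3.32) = -26.56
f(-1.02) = -191.84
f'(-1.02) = -8.16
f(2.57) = -169.58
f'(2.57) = 20.56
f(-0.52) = -194.92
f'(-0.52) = -4.16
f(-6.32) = -36.23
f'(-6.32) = -50.56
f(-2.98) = -160.48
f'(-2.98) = -23.84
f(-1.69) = -184.58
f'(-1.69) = -13.52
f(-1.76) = -183.61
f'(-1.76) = -14.08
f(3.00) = -160.00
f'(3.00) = 24.00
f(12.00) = 380.00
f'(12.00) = 96.00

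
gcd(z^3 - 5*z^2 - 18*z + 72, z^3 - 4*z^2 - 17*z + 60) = z^2 + z - 12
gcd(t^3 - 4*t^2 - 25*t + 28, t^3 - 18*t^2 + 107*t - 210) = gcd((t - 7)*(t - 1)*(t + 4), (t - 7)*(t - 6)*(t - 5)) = t - 7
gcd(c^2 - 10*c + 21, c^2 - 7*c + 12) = c - 3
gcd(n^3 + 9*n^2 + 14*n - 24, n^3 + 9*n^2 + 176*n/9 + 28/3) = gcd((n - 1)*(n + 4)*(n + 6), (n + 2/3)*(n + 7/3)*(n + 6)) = n + 6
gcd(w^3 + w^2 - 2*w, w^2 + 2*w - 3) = w - 1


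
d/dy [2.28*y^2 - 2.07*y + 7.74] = 4.56*y - 2.07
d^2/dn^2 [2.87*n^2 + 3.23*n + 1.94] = 5.74000000000000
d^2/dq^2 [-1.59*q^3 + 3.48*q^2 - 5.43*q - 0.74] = 6.96 - 9.54*q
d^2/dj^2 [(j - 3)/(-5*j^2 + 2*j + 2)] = 2*(4*(j - 3)*(5*j - 1)^2 + (15*j - 17)*(-5*j^2 + 2*j + 2))/(-5*j^2 + 2*j + 2)^3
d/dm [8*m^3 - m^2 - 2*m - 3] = 24*m^2 - 2*m - 2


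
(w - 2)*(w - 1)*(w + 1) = w^3 - 2*w^2 - w + 2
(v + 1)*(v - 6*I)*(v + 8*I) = v^3 + v^2 + 2*I*v^2 + 48*v + 2*I*v + 48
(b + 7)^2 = b^2 + 14*b + 49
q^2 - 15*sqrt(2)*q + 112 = (q - 8*sqrt(2))*(q - 7*sqrt(2))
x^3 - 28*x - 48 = (x - 6)*(x + 2)*(x + 4)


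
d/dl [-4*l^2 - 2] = -8*l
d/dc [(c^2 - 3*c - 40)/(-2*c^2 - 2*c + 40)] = -2/(c^2 - 8*c + 16)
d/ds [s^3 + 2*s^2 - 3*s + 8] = 3*s^2 + 4*s - 3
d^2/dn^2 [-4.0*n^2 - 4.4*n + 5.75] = -8.00000000000000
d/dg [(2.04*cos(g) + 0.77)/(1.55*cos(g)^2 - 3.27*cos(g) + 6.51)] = (3.162*cos(g)^2 + 2.387*cos(g) - 15.7983)*sin(g)/(2.4025*cos(g)^4 - 10.137*cos(g)^3 + 30.8739*cos(g)^2 - 42.5754*cos(g) + 42.3801)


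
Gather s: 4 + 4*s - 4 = 4*s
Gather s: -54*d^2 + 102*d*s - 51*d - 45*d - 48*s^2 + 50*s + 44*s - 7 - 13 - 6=-54*d^2 - 96*d - 48*s^2 + s*(102*d + 94) - 26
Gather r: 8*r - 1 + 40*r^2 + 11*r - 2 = 40*r^2 + 19*r - 3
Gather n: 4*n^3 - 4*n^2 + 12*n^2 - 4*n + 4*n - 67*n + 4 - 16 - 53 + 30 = 4*n^3 + 8*n^2 - 67*n - 35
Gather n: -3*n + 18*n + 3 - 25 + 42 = 15*n + 20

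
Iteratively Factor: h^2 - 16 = (h + 4)*(h - 4)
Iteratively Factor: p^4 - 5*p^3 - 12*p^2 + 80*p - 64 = (p - 4)*(p^3 - p^2 - 16*p + 16) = (p - 4)*(p - 1)*(p^2 - 16) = (p - 4)*(p - 1)*(p + 4)*(p - 4)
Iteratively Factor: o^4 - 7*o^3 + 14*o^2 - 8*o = (o - 2)*(o^3 - 5*o^2 + 4*o) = (o - 2)*(o - 1)*(o^2 - 4*o) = o*(o - 2)*(o - 1)*(o - 4)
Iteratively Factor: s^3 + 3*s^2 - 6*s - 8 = (s - 2)*(s^2 + 5*s + 4) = (s - 2)*(s + 4)*(s + 1)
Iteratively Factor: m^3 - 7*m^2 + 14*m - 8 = (m - 4)*(m^2 - 3*m + 2) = (m - 4)*(m - 1)*(m - 2)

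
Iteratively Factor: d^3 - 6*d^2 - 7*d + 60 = (d - 5)*(d^2 - d - 12) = (d - 5)*(d - 4)*(d + 3)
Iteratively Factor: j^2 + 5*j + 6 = (j + 2)*(j + 3)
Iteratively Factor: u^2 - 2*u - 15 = (u + 3)*(u - 5)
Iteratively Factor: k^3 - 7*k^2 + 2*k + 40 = (k - 5)*(k^2 - 2*k - 8) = (k - 5)*(k + 2)*(k - 4)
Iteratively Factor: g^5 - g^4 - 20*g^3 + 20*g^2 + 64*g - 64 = (g - 1)*(g^4 - 20*g^2 + 64) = (g - 1)*(g + 2)*(g^3 - 2*g^2 - 16*g + 32) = (g - 2)*(g - 1)*(g + 2)*(g^2 - 16) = (g - 4)*(g - 2)*(g - 1)*(g + 2)*(g + 4)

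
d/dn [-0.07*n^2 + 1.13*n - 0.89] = 1.13 - 0.14*n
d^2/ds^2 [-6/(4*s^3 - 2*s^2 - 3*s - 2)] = 12*(2*(6*s - 1)*(-4*s^3 + 2*s^2 + 3*s + 2) + (-12*s^2 + 4*s + 3)^2)/(-4*s^3 + 2*s^2 + 3*s + 2)^3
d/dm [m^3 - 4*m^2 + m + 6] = 3*m^2 - 8*m + 1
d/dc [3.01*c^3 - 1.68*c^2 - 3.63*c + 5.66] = 9.03*c^2 - 3.36*c - 3.63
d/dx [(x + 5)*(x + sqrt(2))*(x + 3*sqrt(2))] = 3*x^2 + 10*x + 8*sqrt(2)*x + 6 + 20*sqrt(2)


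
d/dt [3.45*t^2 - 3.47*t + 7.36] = 6.9*t - 3.47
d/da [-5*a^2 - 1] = -10*a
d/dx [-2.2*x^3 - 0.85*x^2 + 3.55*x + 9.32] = -6.6*x^2 - 1.7*x + 3.55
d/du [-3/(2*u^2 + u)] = 3*(4*u + 1)/(u^2*(2*u + 1)^2)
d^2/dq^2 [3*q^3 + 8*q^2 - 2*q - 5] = 18*q + 16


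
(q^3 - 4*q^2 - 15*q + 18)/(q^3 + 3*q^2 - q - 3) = (q - 6)/(q + 1)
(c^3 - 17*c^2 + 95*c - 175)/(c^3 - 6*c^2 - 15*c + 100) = (c - 7)/(c + 4)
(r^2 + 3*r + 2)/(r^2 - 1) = (r + 2)/(r - 1)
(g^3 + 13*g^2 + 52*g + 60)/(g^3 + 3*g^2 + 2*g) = (g^2 + 11*g + 30)/(g*(g + 1))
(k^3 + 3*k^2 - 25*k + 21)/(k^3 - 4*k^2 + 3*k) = (k + 7)/k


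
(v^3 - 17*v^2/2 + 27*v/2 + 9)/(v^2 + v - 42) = (2*v^2 - 5*v - 3)/(2*(v + 7))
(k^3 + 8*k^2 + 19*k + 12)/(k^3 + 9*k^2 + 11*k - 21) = (k^2 + 5*k + 4)/(k^2 + 6*k - 7)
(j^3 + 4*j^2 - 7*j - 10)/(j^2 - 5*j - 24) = (-j^3 - 4*j^2 + 7*j + 10)/(-j^2 + 5*j + 24)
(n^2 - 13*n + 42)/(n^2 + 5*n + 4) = (n^2 - 13*n + 42)/(n^2 + 5*n + 4)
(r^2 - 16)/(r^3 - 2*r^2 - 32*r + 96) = (r + 4)/(r^2 + 2*r - 24)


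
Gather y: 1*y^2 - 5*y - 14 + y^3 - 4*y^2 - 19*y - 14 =y^3 - 3*y^2 - 24*y - 28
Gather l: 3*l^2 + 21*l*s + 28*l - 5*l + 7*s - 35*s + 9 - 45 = 3*l^2 + l*(21*s + 23) - 28*s - 36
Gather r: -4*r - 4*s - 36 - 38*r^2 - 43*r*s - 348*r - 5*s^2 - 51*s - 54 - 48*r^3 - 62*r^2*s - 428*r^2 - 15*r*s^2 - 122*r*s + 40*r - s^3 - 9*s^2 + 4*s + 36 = -48*r^3 + r^2*(-62*s - 466) + r*(-15*s^2 - 165*s - 312) - s^3 - 14*s^2 - 51*s - 54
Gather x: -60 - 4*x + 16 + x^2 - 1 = x^2 - 4*x - 45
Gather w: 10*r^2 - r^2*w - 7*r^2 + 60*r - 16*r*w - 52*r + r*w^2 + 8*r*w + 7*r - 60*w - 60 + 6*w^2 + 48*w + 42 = 3*r^2 + 15*r + w^2*(r + 6) + w*(-r^2 - 8*r - 12) - 18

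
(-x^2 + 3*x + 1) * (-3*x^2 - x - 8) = 3*x^4 - 8*x^3 + 2*x^2 - 25*x - 8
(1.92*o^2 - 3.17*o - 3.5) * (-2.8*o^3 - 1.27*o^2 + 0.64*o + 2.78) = -5.376*o^5 + 6.4376*o^4 + 15.0547*o^3 + 7.7538*o^2 - 11.0526*o - 9.73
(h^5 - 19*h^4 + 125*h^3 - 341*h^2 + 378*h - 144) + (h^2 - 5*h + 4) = h^5 - 19*h^4 + 125*h^3 - 340*h^2 + 373*h - 140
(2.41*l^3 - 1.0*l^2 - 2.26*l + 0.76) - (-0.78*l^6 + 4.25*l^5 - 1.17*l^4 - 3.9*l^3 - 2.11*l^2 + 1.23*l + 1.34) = 0.78*l^6 - 4.25*l^5 + 1.17*l^4 + 6.31*l^3 + 1.11*l^2 - 3.49*l - 0.58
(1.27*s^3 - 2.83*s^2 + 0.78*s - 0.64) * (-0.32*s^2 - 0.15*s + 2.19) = -0.4064*s^5 + 0.7151*s^4 + 2.9562*s^3 - 6.1099*s^2 + 1.8042*s - 1.4016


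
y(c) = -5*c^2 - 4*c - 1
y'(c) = -10*c - 4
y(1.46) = -17.50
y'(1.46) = -18.60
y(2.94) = -55.98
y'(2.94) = -33.40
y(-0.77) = -0.88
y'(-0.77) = 3.70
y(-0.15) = -0.51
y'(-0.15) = -2.50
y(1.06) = -10.86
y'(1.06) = -14.60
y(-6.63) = -194.26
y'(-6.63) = 62.30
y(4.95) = -143.31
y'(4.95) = -53.50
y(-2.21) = -16.58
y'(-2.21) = 18.10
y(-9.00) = -370.00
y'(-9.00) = 86.00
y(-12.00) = -673.00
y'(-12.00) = 116.00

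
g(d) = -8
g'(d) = 0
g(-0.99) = -8.00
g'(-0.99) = 0.00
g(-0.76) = -8.00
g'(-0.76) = 0.00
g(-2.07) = -8.00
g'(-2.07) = 0.00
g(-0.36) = -8.00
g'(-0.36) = 0.00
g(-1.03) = -8.00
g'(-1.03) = 0.00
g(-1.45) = -8.00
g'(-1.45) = 0.00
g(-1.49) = -8.00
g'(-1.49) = 0.00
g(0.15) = -8.00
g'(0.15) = 0.00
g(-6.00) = -8.00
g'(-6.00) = 0.00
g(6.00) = -8.00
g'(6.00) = 0.00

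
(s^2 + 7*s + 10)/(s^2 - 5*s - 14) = (s + 5)/(s - 7)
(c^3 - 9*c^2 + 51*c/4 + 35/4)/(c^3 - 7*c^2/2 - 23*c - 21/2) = (c - 5/2)/(c + 3)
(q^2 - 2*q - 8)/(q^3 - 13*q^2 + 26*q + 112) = (q - 4)/(q^2 - 15*q + 56)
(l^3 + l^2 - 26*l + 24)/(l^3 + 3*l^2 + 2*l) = (l^3 + l^2 - 26*l + 24)/(l*(l^2 + 3*l + 2))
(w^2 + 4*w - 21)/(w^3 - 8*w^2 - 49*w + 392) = (w - 3)/(w^2 - 15*w + 56)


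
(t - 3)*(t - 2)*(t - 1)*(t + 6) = t^4 - 25*t^2 + 60*t - 36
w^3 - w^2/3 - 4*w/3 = w*(w - 4/3)*(w + 1)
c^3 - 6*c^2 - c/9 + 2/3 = (c - 6)*(c - 1/3)*(c + 1/3)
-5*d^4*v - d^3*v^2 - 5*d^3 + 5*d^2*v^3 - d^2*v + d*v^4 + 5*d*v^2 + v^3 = (-d + v)*(d + v)*(5*d + v)*(d*v + 1)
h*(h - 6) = h^2 - 6*h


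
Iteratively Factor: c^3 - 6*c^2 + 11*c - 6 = (c - 1)*(c^2 - 5*c + 6) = (c - 2)*(c - 1)*(c - 3)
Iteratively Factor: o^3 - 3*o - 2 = (o + 1)*(o^2 - o - 2) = (o + 1)^2*(o - 2)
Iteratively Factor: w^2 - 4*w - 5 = (w - 5)*(w + 1)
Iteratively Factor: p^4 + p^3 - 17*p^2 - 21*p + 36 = (p - 1)*(p^3 + 2*p^2 - 15*p - 36) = (p - 1)*(p + 3)*(p^2 - p - 12) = (p - 1)*(p + 3)^2*(p - 4)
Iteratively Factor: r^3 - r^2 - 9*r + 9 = (r - 1)*(r^2 - 9) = (r - 1)*(r + 3)*(r - 3)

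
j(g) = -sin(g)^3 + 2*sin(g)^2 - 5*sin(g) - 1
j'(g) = -3*sin(g)^2*cos(g) + 4*sin(g)*cos(g) - 5*cos(g)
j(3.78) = 2.90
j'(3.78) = 6.78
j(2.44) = -3.66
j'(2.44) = 2.80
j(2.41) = -3.75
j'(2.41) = 2.73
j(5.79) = 1.92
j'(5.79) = -6.66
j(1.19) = -4.72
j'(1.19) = -1.44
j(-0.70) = 3.32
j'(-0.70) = -6.75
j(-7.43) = 5.98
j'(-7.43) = -4.58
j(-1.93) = 6.25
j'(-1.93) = 4.00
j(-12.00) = -3.26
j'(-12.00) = -3.14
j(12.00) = 2.41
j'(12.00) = -6.76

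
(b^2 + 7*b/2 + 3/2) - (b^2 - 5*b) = 17*b/2 + 3/2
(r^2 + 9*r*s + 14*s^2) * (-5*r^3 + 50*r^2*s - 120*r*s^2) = -5*r^5 + 5*r^4*s + 260*r^3*s^2 - 380*r^2*s^3 - 1680*r*s^4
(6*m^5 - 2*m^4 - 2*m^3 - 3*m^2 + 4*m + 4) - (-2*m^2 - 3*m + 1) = 6*m^5 - 2*m^4 - 2*m^3 - m^2 + 7*m + 3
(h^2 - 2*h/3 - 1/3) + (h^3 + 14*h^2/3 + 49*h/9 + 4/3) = h^3 + 17*h^2/3 + 43*h/9 + 1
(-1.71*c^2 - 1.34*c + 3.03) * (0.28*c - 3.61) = -0.4788*c^3 + 5.7979*c^2 + 5.6858*c - 10.9383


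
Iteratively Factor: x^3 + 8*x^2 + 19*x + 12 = (x + 4)*(x^2 + 4*x + 3) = (x + 3)*(x + 4)*(x + 1)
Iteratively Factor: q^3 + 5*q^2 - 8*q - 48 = (q + 4)*(q^2 + q - 12) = (q - 3)*(q + 4)*(q + 4)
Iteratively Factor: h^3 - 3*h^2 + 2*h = (h - 2)*(h^2 - h) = h*(h - 2)*(h - 1)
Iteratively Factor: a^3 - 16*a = (a + 4)*(a^2 - 4*a) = a*(a + 4)*(a - 4)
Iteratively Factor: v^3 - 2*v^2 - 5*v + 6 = (v - 1)*(v^2 - v - 6) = (v - 1)*(v + 2)*(v - 3)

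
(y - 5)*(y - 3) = y^2 - 8*y + 15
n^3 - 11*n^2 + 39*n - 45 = (n - 5)*(n - 3)^2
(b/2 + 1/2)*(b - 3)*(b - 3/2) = b^3/2 - 7*b^2/4 + 9/4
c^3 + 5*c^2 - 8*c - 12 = (c - 2)*(c + 1)*(c + 6)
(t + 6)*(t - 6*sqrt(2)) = t^2 - 6*sqrt(2)*t + 6*t - 36*sqrt(2)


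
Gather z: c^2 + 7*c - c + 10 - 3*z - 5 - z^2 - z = c^2 + 6*c - z^2 - 4*z + 5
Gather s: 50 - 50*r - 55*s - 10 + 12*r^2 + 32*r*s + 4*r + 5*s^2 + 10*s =12*r^2 - 46*r + 5*s^2 + s*(32*r - 45) + 40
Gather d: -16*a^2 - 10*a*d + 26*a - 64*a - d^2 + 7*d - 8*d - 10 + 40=-16*a^2 - 38*a - d^2 + d*(-10*a - 1) + 30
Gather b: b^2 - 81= b^2 - 81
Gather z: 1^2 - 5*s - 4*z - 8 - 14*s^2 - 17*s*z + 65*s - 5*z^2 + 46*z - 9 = -14*s^2 + 60*s - 5*z^2 + z*(42 - 17*s) - 16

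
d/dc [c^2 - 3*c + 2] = 2*c - 3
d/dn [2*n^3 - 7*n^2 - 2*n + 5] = 6*n^2 - 14*n - 2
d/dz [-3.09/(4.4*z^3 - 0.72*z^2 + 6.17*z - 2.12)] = (40.788*z^2 - 4.4496*z + 19.0653)/(4.4*z^3 - 0.72*z^2 + 6.17*z - 2.12)^2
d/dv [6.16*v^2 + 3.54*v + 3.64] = 12.32*v + 3.54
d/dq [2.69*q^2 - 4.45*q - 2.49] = 5.38*q - 4.45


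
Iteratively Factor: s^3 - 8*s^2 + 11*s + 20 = (s + 1)*(s^2 - 9*s + 20) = (s - 4)*(s + 1)*(s - 5)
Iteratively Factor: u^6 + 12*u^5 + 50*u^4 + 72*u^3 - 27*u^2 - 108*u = (u + 4)*(u^5 + 8*u^4 + 18*u^3 - 27*u) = (u + 3)*(u + 4)*(u^4 + 5*u^3 + 3*u^2 - 9*u) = (u + 3)^2*(u + 4)*(u^3 + 2*u^2 - 3*u) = u*(u + 3)^2*(u + 4)*(u^2 + 2*u - 3) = u*(u - 1)*(u + 3)^2*(u + 4)*(u + 3)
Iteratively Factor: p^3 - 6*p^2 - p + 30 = (p - 5)*(p^2 - p - 6) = (p - 5)*(p - 3)*(p + 2)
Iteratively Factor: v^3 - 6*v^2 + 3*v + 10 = (v - 5)*(v^2 - v - 2) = (v - 5)*(v + 1)*(v - 2)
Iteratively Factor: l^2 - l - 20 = (l - 5)*(l + 4)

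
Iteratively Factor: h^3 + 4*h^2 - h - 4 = (h - 1)*(h^2 + 5*h + 4) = (h - 1)*(h + 1)*(h + 4)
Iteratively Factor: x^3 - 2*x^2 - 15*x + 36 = (x - 3)*(x^2 + x - 12) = (x - 3)*(x + 4)*(x - 3)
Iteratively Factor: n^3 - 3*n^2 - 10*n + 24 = (n - 2)*(n^2 - n - 12) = (n - 2)*(n + 3)*(n - 4)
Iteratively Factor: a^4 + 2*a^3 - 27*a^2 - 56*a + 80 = (a + 4)*(a^3 - 2*a^2 - 19*a + 20) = (a + 4)^2*(a^2 - 6*a + 5) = (a - 1)*(a + 4)^2*(a - 5)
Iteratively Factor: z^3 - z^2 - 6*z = (z - 3)*(z^2 + 2*z) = z*(z - 3)*(z + 2)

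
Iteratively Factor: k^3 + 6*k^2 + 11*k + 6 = (k + 3)*(k^2 + 3*k + 2) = (k + 1)*(k + 3)*(k + 2)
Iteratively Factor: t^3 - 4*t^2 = (t)*(t^2 - 4*t) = t^2*(t - 4)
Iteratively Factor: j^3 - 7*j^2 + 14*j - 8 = (j - 2)*(j^2 - 5*j + 4) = (j - 2)*(j - 1)*(j - 4)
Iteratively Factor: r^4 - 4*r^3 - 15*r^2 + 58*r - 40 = (r - 1)*(r^3 - 3*r^2 - 18*r + 40) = (r - 2)*(r - 1)*(r^2 - r - 20) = (r - 5)*(r - 2)*(r - 1)*(r + 4)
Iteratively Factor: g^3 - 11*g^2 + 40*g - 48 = (g - 3)*(g^2 - 8*g + 16) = (g - 4)*(g - 3)*(g - 4)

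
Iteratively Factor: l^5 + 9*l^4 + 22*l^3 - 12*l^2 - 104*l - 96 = (l + 2)*(l^4 + 7*l^3 + 8*l^2 - 28*l - 48) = (l + 2)*(l + 4)*(l^3 + 3*l^2 - 4*l - 12) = (l + 2)^2*(l + 4)*(l^2 + l - 6) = (l - 2)*(l + 2)^2*(l + 4)*(l + 3)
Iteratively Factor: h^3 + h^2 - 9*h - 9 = (h - 3)*(h^2 + 4*h + 3) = (h - 3)*(h + 3)*(h + 1)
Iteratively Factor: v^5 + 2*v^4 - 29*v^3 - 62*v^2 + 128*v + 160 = (v - 5)*(v^4 + 7*v^3 + 6*v^2 - 32*v - 32) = (v - 5)*(v + 4)*(v^3 + 3*v^2 - 6*v - 8) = (v - 5)*(v + 1)*(v + 4)*(v^2 + 2*v - 8) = (v - 5)*(v - 2)*(v + 1)*(v + 4)*(v + 4)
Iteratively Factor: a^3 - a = (a + 1)*(a^2 - a) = a*(a + 1)*(a - 1)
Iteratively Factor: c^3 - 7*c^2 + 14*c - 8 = (c - 4)*(c^2 - 3*c + 2) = (c - 4)*(c - 2)*(c - 1)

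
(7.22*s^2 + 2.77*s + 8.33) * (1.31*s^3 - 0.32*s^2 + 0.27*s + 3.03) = 9.4582*s^5 + 1.3183*s^4 + 11.9753*s^3 + 19.9589*s^2 + 10.6422*s + 25.2399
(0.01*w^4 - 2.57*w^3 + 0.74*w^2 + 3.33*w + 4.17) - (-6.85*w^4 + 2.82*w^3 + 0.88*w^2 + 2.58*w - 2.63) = 6.86*w^4 - 5.39*w^3 - 0.14*w^2 + 0.75*w + 6.8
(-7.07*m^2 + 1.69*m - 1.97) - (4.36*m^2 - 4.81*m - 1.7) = -11.43*m^2 + 6.5*m - 0.27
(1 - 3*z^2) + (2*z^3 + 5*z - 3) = 2*z^3 - 3*z^2 + 5*z - 2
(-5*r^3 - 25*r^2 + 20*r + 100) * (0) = 0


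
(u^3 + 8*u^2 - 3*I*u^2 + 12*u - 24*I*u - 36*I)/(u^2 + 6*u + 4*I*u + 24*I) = (u^2 + u*(2 - 3*I) - 6*I)/(u + 4*I)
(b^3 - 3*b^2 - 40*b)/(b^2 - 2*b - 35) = b*(b - 8)/(b - 7)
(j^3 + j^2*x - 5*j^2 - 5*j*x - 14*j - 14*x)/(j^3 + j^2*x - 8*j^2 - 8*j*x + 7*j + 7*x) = (j + 2)/(j - 1)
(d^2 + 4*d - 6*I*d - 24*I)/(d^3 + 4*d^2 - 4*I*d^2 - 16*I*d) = (d - 6*I)/(d*(d - 4*I))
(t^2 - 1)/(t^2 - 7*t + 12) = (t^2 - 1)/(t^2 - 7*t + 12)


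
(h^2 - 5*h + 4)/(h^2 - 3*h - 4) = (h - 1)/(h + 1)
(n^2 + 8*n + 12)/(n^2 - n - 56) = (n^2 + 8*n + 12)/(n^2 - n - 56)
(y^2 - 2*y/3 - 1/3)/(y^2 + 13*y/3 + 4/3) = (y - 1)/(y + 4)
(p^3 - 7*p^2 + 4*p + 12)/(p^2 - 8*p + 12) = p + 1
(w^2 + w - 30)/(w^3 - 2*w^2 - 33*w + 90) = 1/(w - 3)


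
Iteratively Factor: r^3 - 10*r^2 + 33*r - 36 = (r - 4)*(r^2 - 6*r + 9) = (r - 4)*(r - 3)*(r - 3)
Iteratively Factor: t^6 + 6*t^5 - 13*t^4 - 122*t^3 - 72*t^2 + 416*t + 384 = (t + 4)*(t^5 + 2*t^4 - 21*t^3 - 38*t^2 + 80*t + 96) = (t + 4)^2*(t^4 - 2*t^3 - 13*t^2 + 14*t + 24) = (t + 1)*(t + 4)^2*(t^3 - 3*t^2 - 10*t + 24) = (t - 2)*(t + 1)*(t + 4)^2*(t^2 - t - 12) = (t - 2)*(t + 1)*(t + 3)*(t + 4)^2*(t - 4)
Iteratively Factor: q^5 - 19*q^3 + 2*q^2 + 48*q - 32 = (q - 1)*(q^4 + q^3 - 18*q^2 - 16*q + 32) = (q - 1)^2*(q^3 + 2*q^2 - 16*q - 32) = (q - 1)^2*(q + 2)*(q^2 - 16) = (q - 1)^2*(q + 2)*(q + 4)*(q - 4)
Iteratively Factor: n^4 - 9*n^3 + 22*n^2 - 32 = (n - 2)*(n^3 - 7*n^2 + 8*n + 16) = (n - 2)*(n + 1)*(n^2 - 8*n + 16) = (n - 4)*(n - 2)*(n + 1)*(n - 4)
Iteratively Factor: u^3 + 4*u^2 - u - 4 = (u + 4)*(u^2 - 1) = (u + 1)*(u + 4)*(u - 1)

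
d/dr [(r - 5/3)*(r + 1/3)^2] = (r - 1)*(3*r + 1)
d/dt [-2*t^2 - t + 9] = -4*t - 1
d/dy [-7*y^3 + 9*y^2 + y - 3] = -21*y^2 + 18*y + 1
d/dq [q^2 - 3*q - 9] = 2*q - 3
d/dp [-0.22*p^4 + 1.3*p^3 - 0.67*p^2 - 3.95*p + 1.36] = -0.88*p^3 + 3.9*p^2 - 1.34*p - 3.95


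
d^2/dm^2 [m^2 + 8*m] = 2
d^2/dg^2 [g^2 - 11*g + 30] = 2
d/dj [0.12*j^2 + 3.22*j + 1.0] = 0.24*j + 3.22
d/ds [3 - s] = -1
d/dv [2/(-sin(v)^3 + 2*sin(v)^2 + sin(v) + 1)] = 2*(3*sin(v)^2 - 4*sin(v) - 1)*cos(v)/(sin(v)*cos(v)^2 - 2*cos(v)^2 + 3)^2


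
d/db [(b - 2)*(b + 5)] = 2*b + 3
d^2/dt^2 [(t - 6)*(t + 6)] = 2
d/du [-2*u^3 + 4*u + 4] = 4 - 6*u^2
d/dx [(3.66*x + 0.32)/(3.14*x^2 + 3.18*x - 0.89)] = (11.4924*x^2 + 11.6388*x - (3.66*x + 0.32)*(6.28*x + 3.18) - 3.2574)/(3.14*x^2 + 3.18*x - 0.89)^2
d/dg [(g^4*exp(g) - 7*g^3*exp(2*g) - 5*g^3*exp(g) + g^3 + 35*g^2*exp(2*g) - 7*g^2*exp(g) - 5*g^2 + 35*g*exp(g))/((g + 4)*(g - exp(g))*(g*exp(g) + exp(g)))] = (-6*g^6*exp(2*g) + g^6*exp(g) - g^6 - 2*g^5*exp(2*g) + 12*g^5*exp(g) + 7*g^4*exp(3*g) + 39*g^4*exp(2*g) - 7*g^4*exp(g) + 31*g^4 + 70*g^3*exp(3*g) + 98*g^3*exp(2*g) - 162*g^3*exp(g) + 28*g^3 - 91*g^2*exp(3*g) + 417*g^2*exp(2*g) - 230*g^2*exp(g) - 20*g^2 - 280*g*exp(3*g) + 196*g*exp(2*g) + 40*g*exp(g) - 140*exp(2*g))*exp(-g)/(g^6 - 2*g^5*exp(g) + 10*g^5 + g^4*exp(2*g) - 20*g^4*exp(g) + 33*g^4 + 10*g^3*exp(2*g) - 66*g^3*exp(g) + 40*g^3 + 33*g^2*exp(2*g) - 80*g^2*exp(g) + 16*g^2 + 40*g*exp(2*g) - 32*g*exp(g) + 16*exp(2*g))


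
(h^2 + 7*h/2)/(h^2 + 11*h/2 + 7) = h/(h + 2)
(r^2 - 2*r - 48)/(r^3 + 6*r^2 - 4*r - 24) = (r - 8)/(r^2 - 4)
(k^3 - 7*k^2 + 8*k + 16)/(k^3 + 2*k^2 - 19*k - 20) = (k - 4)/(k + 5)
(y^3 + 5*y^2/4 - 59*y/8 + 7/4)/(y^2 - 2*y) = y + 13/4 - 7/(8*y)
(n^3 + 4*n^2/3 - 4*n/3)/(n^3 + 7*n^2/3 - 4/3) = n/(n + 1)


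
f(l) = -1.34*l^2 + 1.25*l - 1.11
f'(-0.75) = 3.26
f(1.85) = -3.38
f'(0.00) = 1.25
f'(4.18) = -9.95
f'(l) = 1.25 - 2.68*l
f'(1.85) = -3.71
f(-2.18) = -10.20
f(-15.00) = -321.36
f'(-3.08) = 9.50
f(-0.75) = -2.80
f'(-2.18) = 7.09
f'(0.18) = 0.77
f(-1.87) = -8.13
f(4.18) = -19.30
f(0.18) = -0.93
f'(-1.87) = 6.26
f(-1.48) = -5.90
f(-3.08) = -17.67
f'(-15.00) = 41.45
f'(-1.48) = 5.22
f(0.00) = -1.11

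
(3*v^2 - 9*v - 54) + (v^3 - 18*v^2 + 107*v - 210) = v^3 - 15*v^2 + 98*v - 264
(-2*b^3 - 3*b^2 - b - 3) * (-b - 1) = 2*b^4 + 5*b^3 + 4*b^2 + 4*b + 3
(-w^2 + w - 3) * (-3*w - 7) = 3*w^3 + 4*w^2 + 2*w + 21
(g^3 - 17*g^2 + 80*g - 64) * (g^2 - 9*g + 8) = g^5 - 26*g^4 + 241*g^3 - 920*g^2 + 1216*g - 512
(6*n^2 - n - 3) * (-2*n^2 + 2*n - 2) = -12*n^4 + 14*n^3 - 8*n^2 - 4*n + 6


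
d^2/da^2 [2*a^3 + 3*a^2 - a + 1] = 12*a + 6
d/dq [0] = 0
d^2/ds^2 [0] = 0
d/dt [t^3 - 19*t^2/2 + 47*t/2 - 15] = 3*t^2 - 19*t + 47/2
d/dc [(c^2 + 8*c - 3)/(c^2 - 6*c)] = 2*(-7*c^2 + 3*c - 9)/(c^2*(c^2 - 12*c + 36))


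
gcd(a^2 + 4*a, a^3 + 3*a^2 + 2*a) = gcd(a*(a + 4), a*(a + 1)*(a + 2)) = a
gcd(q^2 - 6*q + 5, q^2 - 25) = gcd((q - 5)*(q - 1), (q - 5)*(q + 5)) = q - 5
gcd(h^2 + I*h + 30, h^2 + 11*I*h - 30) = h + 6*I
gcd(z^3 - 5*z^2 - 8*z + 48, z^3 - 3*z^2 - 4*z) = z - 4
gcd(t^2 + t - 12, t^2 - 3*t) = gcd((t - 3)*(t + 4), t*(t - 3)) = t - 3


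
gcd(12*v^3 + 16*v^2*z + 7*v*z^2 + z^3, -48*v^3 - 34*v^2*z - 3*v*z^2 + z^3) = 6*v^2 + 5*v*z + z^2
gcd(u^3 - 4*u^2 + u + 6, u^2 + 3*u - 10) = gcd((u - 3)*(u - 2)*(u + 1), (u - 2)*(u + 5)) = u - 2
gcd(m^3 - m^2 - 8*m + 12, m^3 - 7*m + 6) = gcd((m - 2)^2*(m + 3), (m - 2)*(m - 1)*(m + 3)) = m^2 + m - 6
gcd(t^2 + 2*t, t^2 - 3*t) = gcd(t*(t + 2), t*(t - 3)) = t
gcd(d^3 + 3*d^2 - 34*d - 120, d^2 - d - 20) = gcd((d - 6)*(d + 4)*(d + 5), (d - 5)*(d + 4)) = d + 4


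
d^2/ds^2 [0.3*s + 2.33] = 0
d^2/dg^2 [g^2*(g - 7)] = 6*g - 14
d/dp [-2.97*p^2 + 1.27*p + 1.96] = 1.27 - 5.94*p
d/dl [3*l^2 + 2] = 6*l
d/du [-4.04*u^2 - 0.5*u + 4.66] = -8.08*u - 0.5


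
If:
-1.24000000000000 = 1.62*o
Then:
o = -0.77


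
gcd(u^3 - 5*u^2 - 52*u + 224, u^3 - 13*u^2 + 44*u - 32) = u^2 - 12*u + 32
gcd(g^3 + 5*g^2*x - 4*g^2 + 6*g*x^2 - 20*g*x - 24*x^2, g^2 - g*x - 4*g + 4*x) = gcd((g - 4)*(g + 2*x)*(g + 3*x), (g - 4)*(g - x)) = g - 4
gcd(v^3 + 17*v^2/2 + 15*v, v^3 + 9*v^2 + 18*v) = v^2 + 6*v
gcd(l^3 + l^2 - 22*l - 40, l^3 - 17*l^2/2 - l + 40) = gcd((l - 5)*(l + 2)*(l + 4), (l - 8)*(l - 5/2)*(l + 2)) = l + 2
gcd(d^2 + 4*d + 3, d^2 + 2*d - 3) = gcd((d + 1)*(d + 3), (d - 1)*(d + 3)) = d + 3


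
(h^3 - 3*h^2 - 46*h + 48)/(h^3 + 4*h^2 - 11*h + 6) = (h - 8)/(h - 1)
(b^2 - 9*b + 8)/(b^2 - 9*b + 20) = (b^2 - 9*b + 8)/(b^2 - 9*b + 20)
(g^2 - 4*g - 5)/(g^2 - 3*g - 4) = (g - 5)/(g - 4)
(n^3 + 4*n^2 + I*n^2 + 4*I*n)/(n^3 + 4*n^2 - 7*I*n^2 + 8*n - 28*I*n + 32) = n/(n - 8*I)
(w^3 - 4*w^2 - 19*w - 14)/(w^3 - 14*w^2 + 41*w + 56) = (w + 2)/(w - 8)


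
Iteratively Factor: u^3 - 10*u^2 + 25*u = (u - 5)*(u^2 - 5*u) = (u - 5)^2*(u)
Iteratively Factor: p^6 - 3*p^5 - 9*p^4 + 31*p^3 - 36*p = (p)*(p^5 - 3*p^4 - 9*p^3 + 31*p^2 - 36) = p*(p - 2)*(p^4 - p^3 - 11*p^2 + 9*p + 18) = p*(p - 3)*(p - 2)*(p^3 + 2*p^2 - 5*p - 6) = p*(p - 3)*(p - 2)*(p + 1)*(p^2 + p - 6) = p*(p - 3)*(p - 2)*(p + 1)*(p + 3)*(p - 2)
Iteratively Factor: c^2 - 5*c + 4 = (c - 4)*(c - 1)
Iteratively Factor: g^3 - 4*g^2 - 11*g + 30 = (g - 5)*(g^2 + g - 6) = (g - 5)*(g - 2)*(g + 3)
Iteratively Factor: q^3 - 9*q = (q + 3)*(q^2 - 3*q) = (q - 3)*(q + 3)*(q)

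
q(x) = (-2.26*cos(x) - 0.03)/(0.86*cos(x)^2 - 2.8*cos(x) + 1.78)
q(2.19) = 0.35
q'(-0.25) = -35.01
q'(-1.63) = -1.08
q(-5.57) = -11.27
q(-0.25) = 17.67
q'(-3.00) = -0.01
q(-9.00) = 0.40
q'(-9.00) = -0.04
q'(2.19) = 0.21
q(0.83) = -5.51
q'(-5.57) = 81.23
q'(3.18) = -0.00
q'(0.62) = 321.91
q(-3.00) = 0.41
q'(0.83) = 29.56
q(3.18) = 0.41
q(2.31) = 0.37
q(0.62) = -26.40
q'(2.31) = 0.15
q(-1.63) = 0.05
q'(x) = (1.72*sin(x)*cos(x) - 2.8*sin(x))*(-2.26*cos(x) - 0.03)/(0.86*cos(x)^2 - 2.8*cos(x) + 1.78)^2 + 2.26*sin(x)/(0.86*cos(x)^2 - 2.8*cos(x) + 1.78)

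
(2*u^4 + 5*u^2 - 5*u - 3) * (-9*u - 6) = -18*u^5 - 12*u^4 - 45*u^3 + 15*u^2 + 57*u + 18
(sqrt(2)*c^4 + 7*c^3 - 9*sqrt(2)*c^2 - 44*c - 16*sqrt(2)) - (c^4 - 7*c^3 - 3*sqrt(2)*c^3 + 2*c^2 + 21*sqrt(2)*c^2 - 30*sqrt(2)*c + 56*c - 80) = -c^4 + sqrt(2)*c^4 + 3*sqrt(2)*c^3 + 14*c^3 - 30*sqrt(2)*c^2 - 2*c^2 - 100*c + 30*sqrt(2)*c - 16*sqrt(2) + 80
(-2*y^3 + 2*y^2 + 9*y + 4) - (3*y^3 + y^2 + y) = -5*y^3 + y^2 + 8*y + 4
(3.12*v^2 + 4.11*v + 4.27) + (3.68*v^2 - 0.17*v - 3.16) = 6.8*v^2 + 3.94*v + 1.11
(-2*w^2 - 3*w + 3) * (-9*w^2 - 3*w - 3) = 18*w^4 + 33*w^3 - 12*w^2 - 9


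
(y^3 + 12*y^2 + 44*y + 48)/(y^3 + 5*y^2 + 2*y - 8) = (y + 6)/(y - 1)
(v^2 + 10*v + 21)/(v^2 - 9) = (v + 7)/(v - 3)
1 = 1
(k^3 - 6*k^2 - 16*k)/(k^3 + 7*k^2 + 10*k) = (k - 8)/(k + 5)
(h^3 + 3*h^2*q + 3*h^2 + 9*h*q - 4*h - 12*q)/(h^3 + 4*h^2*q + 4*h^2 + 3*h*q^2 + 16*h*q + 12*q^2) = (h - 1)/(h + q)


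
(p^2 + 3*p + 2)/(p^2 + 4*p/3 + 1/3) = 3*(p + 2)/(3*p + 1)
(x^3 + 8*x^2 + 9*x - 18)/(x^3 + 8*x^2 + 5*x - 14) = (x^2 + 9*x + 18)/(x^2 + 9*x + 14)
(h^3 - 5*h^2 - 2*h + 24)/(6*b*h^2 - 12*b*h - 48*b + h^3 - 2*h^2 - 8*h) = (h - 3)/(6*b + h)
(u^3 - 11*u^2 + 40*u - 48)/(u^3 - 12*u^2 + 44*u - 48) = (u^2 - 7*u + 12)/(u^2 - 8*u + 12)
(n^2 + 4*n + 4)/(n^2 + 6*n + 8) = (n + 2)/(n + 4)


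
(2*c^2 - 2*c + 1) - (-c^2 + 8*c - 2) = 3*c^2 - 10*c + 3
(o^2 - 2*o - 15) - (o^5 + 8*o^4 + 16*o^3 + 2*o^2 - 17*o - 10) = -o^5 - 8*o^4 - 16*o^3 - o^2 + 15*o - 5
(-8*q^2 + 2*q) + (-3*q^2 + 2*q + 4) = -11*q^2 + 4*q + 4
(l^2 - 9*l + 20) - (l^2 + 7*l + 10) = 10 - 16*l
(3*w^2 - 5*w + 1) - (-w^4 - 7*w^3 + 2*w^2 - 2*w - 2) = w^4 + 7*w^3 + w^2 - 3*w + 3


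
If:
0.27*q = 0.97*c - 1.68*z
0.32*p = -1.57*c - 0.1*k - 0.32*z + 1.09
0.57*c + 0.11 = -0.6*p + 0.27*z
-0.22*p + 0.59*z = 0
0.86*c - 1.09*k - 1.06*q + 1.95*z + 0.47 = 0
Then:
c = 2.60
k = -15.93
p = -3.19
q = 16.75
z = -1.19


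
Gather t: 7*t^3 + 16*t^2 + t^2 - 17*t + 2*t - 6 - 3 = 7*t^3 + 17*t^2 - 15*t - 9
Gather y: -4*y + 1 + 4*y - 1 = 0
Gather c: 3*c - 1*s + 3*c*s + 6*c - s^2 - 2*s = c*(3*s + 9) - s^2 - 3*s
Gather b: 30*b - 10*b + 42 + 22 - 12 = 20*b + 52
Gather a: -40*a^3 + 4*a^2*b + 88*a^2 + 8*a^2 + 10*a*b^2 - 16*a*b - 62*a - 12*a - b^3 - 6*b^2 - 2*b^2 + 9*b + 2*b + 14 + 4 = -40*a^3 + a^2*(4*b + 96) + a*(10*b^2 - 16*b - 74) - b^3 - 8*b^2 + 11*b + 18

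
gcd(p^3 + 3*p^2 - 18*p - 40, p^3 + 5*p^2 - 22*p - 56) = p^2 - 2*p - 8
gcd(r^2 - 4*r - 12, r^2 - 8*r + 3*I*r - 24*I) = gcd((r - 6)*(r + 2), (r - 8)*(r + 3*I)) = 1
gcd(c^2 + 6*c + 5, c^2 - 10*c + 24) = 1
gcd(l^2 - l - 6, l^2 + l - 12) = l - 3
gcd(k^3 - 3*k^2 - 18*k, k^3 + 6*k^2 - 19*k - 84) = k + 3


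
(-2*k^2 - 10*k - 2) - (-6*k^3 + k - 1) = 6*k^3 - 2*k^2 - 11*k - 1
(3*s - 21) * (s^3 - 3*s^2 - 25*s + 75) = 3*s^4 - 30*s^3 - 12*s^2 + 750*s - 1575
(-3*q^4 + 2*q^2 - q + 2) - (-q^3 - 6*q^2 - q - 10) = -3*q^4 + q^3 + 8*q^2 + 12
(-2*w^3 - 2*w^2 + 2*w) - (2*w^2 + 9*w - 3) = -2*w^3 - 4*w^2 - 7*w + 3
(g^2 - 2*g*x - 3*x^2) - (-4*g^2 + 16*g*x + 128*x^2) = 5*g^2 - 18*g*x - 131*x^2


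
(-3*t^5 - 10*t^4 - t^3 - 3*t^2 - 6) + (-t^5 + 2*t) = -4*t^5 - 10*t^4 - t^3 - 3*t^2 + 2*t - 6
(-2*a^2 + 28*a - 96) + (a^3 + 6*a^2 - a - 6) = a^3 + 4*a^2 + 27*a - 102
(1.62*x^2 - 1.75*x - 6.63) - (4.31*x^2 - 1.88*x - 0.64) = -2.69*x^2 + 0.13*x - 5.99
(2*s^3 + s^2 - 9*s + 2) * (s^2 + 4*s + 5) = 2*s^5 + 9*s^4 + 5*s^3 - 29*s^2 - 37*s + 10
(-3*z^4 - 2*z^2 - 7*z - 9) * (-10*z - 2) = 30*z^5 + 6*z^4 + 20*z^3 + 74*z^2 + 104*z + 18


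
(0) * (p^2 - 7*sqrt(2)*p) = 0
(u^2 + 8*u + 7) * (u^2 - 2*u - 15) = u^4 + 6*u^3 - 24*u^2 - 134*u - 105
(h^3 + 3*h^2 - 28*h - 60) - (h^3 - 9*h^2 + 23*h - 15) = 12*h^2 - 51*h - 45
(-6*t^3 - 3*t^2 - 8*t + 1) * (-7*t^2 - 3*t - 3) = 42*t^5 + 39*t^4 + 83*t^3 + 26*t^2 + 21*t - 3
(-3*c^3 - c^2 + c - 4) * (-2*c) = 6*c^4 + 2*c^3 - 2*c^2 + 8*c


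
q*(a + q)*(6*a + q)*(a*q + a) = 6*a^3*q^2 + 6*a^3*q + 7*a^2*q^3 + 7*a^2*q^2 + a*q^4 + a*q^3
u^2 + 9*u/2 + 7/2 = (u + 1)*(u + 7/2)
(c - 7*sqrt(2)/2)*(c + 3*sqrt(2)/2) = c^2 - 2*sqrt(2)*c - 21/2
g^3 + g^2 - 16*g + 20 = (g - 2)^2*(g + 5)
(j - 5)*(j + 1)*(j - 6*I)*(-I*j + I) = -I*j^4 - 6*j^3 + 5*I*j^3 + 30*j^2 + I*j^2 + 6*j - 5*I*j - 30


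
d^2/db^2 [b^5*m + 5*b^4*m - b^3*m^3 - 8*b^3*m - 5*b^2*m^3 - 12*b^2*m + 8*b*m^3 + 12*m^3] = 2*m*(10*b^3 + 30*b^2 - 3*b*m^2 - 24*b - 5*m^2 - 12)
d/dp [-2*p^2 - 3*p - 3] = -4*p - 3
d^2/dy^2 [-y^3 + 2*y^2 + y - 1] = 4 - 6*y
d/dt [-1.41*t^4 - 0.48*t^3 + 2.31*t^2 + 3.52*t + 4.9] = -5.64*t^3 - 1.44*t^2 + 4.62*t + 3.52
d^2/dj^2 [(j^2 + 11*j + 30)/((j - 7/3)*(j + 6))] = 396/(27*j^3 - 189*j^2 + 441*j - 343)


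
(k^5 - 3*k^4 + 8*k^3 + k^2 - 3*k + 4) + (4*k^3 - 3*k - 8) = k^5 - 3*k^4 + 12*k^3 + k^2 - 6*k - 4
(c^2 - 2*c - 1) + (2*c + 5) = c^2 + 4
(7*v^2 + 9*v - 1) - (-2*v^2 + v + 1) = 9*v^2 + 8*v - 2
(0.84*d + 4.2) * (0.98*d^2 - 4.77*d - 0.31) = 0.8232*d^3 + 0.1092*d^2 - 20.2944*d - 1.302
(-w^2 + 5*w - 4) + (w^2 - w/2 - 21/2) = 9*w/2 - 29/2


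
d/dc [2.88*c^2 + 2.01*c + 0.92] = 5.76*c + 2.01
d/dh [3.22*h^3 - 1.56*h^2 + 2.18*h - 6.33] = 9.66*h^2 - 3.12*h + 2.18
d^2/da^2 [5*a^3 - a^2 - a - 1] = 30*a - 2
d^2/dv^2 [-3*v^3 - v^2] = -18*v - 2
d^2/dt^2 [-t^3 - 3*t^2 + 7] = -6*t - 6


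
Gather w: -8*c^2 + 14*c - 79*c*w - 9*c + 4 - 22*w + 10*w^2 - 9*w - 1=-8*c^2 + 5*c + 10*w^2 + w*(-79*c - 31) + 3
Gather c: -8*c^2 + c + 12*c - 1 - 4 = -8*c^2 + 13*c - 5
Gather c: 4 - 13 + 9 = 0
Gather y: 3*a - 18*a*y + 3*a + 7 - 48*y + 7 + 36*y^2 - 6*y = 6*a + 36*y^2 + y*(-18*a - 54) + 14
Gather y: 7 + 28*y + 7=28*y + 14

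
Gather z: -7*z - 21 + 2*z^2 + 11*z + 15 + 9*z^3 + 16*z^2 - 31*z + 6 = 9*z^3 + 18*z^2 - 27*z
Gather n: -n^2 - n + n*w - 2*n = -n^2 + n*(w - 3)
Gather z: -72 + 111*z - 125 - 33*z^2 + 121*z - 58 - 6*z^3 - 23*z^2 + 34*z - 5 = -6*z^3 - 56*z^2 + 266*z - 260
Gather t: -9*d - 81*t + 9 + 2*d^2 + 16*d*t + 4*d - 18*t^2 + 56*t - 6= 2*d^2 - 5*d - 18*t^2 + t*(16*d - 25) + 3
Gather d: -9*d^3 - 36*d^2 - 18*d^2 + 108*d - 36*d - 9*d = -9*d^3 - 54*d^2 + 63*d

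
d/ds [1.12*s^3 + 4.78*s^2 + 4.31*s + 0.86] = 3.36*s^2 + 9.56*s + 4.31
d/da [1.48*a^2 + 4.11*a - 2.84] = 2.96*a + 4.11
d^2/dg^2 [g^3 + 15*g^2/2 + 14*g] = 6*g + 15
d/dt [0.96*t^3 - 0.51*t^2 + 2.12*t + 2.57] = 2.88*t^2 - 1.02*t + 2.12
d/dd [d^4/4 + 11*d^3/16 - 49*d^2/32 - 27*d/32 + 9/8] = d^3 + 33*d^2/16 - 49*d/16 - 27/32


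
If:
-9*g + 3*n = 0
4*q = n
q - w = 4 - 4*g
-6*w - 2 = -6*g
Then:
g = 44/45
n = 44/15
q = 11/15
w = 29/45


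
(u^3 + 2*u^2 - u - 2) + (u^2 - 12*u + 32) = u^3 + 3*u^2 - 13*u + 30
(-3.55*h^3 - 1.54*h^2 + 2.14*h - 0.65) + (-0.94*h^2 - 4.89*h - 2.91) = -3.55*h^3 - 2.48*h^2 - 2.75*h - 3.56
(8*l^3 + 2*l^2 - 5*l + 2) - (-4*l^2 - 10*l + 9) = 8*l^3 + 6*l^2 + 5*l - 7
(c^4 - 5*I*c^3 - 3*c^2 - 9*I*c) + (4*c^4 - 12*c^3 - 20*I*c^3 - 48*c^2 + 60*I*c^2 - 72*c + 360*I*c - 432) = 5*c^4 - 12*c^3 - 25*I*c^3 - 51*c^2 + 60*I*c^2 - 72*c + 351*I*c - 432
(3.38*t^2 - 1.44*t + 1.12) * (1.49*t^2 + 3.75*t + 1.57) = 5.0362*t^4 + 10.5294*t^3 + 1.5754*t^2 + 1.9392*t + 1.7584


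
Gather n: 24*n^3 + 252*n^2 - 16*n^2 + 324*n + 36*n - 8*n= 24*n^3 + 236*n^2 + 352*n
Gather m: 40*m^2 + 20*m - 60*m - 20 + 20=40*m^2 - 40*m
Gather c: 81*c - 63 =81*c - 63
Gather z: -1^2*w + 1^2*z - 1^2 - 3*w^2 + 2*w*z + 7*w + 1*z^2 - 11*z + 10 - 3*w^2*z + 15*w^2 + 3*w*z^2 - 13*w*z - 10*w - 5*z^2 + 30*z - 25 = 12*w^2 - 4*w + z^2*(3*w - 4) + z*(-3*w^2 - 11*w + 20) - 16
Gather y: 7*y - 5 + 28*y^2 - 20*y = 28*y^2 - 13*y - 5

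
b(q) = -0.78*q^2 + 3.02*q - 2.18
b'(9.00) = -11.02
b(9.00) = -38.18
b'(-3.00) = 7.70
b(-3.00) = -18.26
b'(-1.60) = 5.52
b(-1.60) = -9.01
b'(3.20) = -1.97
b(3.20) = -0.50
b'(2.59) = -1.02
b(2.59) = 0.41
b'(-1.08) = 4.70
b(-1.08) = -6.35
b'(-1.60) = 5.52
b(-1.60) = -9.01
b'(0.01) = 3.00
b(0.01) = -2.15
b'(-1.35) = 5.13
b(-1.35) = -7.68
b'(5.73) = -5.92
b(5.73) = -10.49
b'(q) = 3.02 - 1.56*q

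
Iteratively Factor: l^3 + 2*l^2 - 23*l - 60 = (l - 5)*(l^2 + 7*l + 12) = (l - 5)*(l + 4)*(l + 3)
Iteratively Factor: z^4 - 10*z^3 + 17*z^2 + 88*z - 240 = (z - 4)*(z^3 - 6*z^2 - 7*z + 60) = (z - 4)*(z + 3)*(z^2 - 9*z + 20) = (z - 4)^2*(z + 3)*(z - 5)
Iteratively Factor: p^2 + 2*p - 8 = (p + 4)*(p - 2)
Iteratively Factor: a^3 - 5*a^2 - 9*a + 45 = (a - 3)*(a^2 - 2*a - 15) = (a - 5)*(a - 3)*(a + 3)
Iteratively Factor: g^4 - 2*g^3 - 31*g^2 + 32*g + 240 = (g + 3)*(g^3 - 5*g^2 - 16*g + 80) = (g - 5)*(g + 3)*(g^2 - 16) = (g - 5)*(g + 3)*(g + 4)*(g - 4)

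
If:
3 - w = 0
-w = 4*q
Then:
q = -3/4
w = 3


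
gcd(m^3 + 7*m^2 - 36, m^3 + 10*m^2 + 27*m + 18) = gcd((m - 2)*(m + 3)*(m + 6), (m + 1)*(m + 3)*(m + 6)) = m^2 + 9*m + 18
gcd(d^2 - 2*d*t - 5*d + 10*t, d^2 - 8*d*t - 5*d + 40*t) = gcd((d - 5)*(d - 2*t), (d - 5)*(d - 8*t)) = d - 5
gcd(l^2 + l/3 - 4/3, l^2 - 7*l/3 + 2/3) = 1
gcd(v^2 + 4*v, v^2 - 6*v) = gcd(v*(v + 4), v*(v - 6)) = v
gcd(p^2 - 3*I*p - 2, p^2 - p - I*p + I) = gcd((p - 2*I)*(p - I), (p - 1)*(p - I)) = p - I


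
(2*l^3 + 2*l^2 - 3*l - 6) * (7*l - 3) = 14*l^4 + 8*l^3 - 27*l^2 - 33*l + 18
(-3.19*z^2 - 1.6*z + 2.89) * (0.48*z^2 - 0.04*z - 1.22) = -1.5312*z^4 - 0.6404*z^3 + 5.343*z^2 + 1.8364*z - 3.5258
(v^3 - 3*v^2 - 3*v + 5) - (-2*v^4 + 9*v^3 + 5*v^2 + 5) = 2*v^4 - 8*v^3 - 8*v^2 - 3*v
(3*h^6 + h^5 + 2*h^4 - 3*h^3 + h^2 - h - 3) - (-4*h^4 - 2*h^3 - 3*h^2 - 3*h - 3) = 3*h^6 + h^5 + 6*h^4 - h^3 + 4*h^2 + 2*h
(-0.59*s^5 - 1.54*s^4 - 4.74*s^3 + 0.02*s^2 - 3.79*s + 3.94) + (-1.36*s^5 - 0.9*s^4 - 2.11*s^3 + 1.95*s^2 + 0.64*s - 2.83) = -1.95*s^5 - 2.44*s^4 - 6.85*s^3 + 1.97*s^2 - 3.15*s + 1.11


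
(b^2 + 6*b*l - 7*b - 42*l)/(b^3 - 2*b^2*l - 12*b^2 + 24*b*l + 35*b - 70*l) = (b + 6*l)/(b^2 - 2*b*l - 5*b + 10*l)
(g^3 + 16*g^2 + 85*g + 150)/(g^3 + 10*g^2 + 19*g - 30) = (g + 5)/(g - 1)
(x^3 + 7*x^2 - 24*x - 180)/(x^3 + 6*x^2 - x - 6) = (x^2 + x - 30)/(x^2 - 1)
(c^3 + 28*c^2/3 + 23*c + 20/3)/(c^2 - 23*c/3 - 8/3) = (c^2 + 9*c + 20)/(c - 8)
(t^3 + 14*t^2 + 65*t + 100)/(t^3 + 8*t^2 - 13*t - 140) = (t^2 + 9*t + 20)/(t^2 + 3*t - 28)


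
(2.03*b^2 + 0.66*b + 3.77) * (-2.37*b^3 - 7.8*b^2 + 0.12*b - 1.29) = -4.8111*b^5 - 17.3982*b^4 - 13.8393*b^3 - 31.9455*b^2 - 0.399*b - 4.8633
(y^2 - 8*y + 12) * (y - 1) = y^3 - 9*y^2 + 20*y - 12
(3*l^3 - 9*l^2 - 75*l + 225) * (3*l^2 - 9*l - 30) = 9*l^5 - 54*l^4 - 234*l^3 + 1620*l^2 + 225*l - 6750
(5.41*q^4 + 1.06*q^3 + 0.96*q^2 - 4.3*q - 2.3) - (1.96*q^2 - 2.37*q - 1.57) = 5.41*q^4 + 1.06*q^3 - 1.0*q^2 - 1.93*q - 0.73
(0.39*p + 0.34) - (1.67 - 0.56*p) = 0.95*p - 1.33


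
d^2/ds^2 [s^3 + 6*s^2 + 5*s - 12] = 6*s + 12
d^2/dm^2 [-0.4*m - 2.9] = 0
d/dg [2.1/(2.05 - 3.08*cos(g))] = -6.468*sin(g)/(3.08*cos(g) - 2.05)^2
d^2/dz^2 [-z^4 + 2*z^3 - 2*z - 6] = 12*z*(1 - z)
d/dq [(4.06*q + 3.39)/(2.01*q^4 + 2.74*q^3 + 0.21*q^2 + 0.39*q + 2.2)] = (-24.4818*q^4 - 49.5044*q^3 - 28.7184*q^2 - 1.4238*q + 7.6099)/(4.0401*q^8 + 11.0148*q^7 + 8.3518*q^6 + 2.7186*q^5 + 11.0253*q^4 + 12.2198*q^3 + 1.0761*q^2 + 1.716*q + 4.84)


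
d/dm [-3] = 0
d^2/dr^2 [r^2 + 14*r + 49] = 2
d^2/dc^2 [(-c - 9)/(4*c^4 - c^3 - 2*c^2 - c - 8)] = 2*((c + 9)*(-16*c^3 + 3*c^2 + 4*c + 1)^2 + (16*c^3 - 3*c^2 - 4*c - (c + 9)*(-24*c^2 + 3*c + 2) - 1)*(-4*c^4 + c^3 + 2*c^2 + c + 8))/(-4*c^4 + c^3 + 2*c^2 + c + 8)^3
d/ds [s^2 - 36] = 2*s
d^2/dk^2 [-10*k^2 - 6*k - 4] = -20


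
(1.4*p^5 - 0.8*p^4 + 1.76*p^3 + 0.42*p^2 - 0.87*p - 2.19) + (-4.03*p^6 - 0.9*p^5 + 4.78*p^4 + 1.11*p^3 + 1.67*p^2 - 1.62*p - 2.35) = -4.03*p^6 + 0.5*p^5 + 3.98*p^4 + 2.87*p^3 + 2.09*p^2 - 2.49*p - 4.54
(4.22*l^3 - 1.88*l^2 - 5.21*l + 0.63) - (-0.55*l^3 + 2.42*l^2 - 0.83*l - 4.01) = 4.77*l^3 - 4.3*l^2 - 4.38*l + 4.64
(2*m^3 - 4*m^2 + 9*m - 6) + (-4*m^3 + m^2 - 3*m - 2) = -2*m^3 - 3*m^2 + 6*m - 8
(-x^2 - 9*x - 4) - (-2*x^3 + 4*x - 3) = 2*x^3 - x^2 - 13*x - 1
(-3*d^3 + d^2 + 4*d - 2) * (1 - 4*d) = 12*d^4 - 7*d^3 - 15*d^2 + 12*d - 2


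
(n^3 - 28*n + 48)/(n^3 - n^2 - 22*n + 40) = (n + 6)/(n + 5)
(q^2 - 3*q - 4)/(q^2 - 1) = (q - 4)/(q - 1)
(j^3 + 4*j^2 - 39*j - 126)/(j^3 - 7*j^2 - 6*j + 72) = (j + 7)/(j - 4)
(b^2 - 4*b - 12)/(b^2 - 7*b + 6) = (b + 2)/(b - 1)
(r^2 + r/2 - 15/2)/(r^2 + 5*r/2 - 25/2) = (r + 3)/(r + 5)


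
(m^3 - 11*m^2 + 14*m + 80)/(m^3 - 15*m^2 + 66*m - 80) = (m + 2)/(m - 2)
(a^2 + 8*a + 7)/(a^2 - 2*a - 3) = (a + 7)/(a - 3)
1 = 1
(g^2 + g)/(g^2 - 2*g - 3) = g/(g - 3)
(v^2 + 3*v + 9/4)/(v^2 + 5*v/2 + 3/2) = (v + 3/2)/(v + 1)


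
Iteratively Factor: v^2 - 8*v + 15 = (v - 3)*(v - 5)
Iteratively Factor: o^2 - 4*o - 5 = (o + 1)*(o - 5)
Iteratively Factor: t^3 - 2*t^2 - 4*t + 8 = (t - 2)*(t^2 - 4) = (t - 2)*(t + 2)*(t - 2)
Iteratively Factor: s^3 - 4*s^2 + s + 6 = (s - 3)*(s^2 - s - 2) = (s - 3)*(s - 2)*(s + 1)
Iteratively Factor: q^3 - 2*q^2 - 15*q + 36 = (q - 3)*(q^2 + q - 12) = (q - 3)*(q + 4)*(q - 3)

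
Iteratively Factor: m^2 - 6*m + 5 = (m - 1)*(m - 5)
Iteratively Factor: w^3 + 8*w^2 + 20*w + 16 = (w + 2)*(w^2 + 6*w + 8) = (w + 2)^2*(w + 4)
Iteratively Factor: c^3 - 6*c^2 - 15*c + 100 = (c + 4)*(c^2 - 10*c + 25) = (c - 5)*(c + 4)*(c - 5)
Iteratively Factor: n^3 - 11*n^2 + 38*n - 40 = (n - 5)*(n^2 - 6*n + 8) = (n - 5)*(n - 2)*(n - 4)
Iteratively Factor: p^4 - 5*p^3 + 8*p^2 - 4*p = (p - 2)*(p^3 - 3*p^2 + 2*p) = (p - 2)^2*(p^2 - p) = p*(p - 2)^2*(p - 1)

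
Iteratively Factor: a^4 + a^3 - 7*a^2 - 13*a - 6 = (a + 1)*(a^3 - 7*a - 6) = (a + 1)^2*(a^2 - a - 6) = (a + 1)^2*(a + 2)*(a - 3)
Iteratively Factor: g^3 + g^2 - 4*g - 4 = (g + 2)*(g^2 - g - 2) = (g - 2)*(g + 2)*(g + 1)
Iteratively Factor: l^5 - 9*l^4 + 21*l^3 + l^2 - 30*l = (l)*(l^4 - 9*l^3 + 21*l^2 + l - 30) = l*(l + 1)*(l^3 - 10*l^2 + 31*l - 30) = l*(l - 5)*(l + 1)*(l^2 - 5*l + 6) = l*(l - 5)*(l - 3)*(l + 1)*(l - 2)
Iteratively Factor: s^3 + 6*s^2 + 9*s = (s + 3)*(s^2 + 3*s) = (s + 3)^2*(s)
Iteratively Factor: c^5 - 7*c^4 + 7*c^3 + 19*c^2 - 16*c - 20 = (c - 2)*(c^4 - 5*c^3 - 3*c^2 + 13*c + 10) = (c - 5)*(c - 2)*(c^3 - 3*c - 2) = (c - 5)*(c - 2)*(c + 1)*(c^2 - c - 2) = (c - 5)*(c - 2)^2*(c + 1)*(c + 1)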